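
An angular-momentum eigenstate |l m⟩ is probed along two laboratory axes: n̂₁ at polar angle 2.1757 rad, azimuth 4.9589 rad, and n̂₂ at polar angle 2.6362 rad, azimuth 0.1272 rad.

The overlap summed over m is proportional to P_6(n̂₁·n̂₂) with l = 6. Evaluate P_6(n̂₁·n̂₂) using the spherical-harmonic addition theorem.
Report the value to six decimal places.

Expand P_6 via completeness: Σ_{m} conj(Y_{6,m}) at Ω₁ times Y_{6,m} at Ω₂ —
  term(m=-6) = -0.00070 - 0.00061j   from Y*(Ω₁)=-0.01371 - 0.14900j, Y(Ω₂)=0.00450 - 0.00430j
  term(m=-5) = 0.00784 - 0.01155j   from Y*(Ω₁)=-0.33805 + 0.11891j, Y(Ω₂)=-0.03134 + 0.02314j
  term(m=-4) = 0.05398 + 0.02791j   from Y*(Ω₁)=0.23057 + 0.34830j, Y(Ω₂)=0.12706 - 0.07087j
  term(m=-3) = -0.01412 + 0.03774j   from Y*(Ω₁)=0.07745 - 0.08490j, Y(Ω₂)=-0.32545 + 0.13059j
  term(m=-2) = 0.14693 + 0.03574j   from Y*(Ω₁)=0.26591 + 0.14287j, Y(Ω₂)=0.48483 - 0.12607j
  term(m=-1) = -0.00688 + 0.05741j   from Y*(Ω₁)=0.05881 - 0.23372j, Y(Ω₂)=-0.23798 + 0.03043j
  term(m=+0) = -0.08634 + 0.00000j   from Y*(Ω₁)=0.24316 + 0.00000j, Y(Ω₂)=-0.35508 + 0.00000j
  term(m=+1) = -0.00688 - 0.05741j   from Y*(Ω₁)=-0.05881 - 0.23372j, Y(Ω₂)=0.23798 + 0.03043j
  term(m=+2) = 0.14693 - 0.03574j   from Y*(Ω₁)=0.26591 - 0.14287j, Y(Ω₂)=0.48483 + 0.12607j
  term(m=+3) = -0.01412 - 0.03774j   from Y*(Ω₁)=-0.07745 - 0.08490j, Y(Ω₂)=0.32545 + 0.13059j
  term(m=+4) = 0.05398 - 0.02791j   from Y*(Ω₁)=0.23057 - 0.34830j, Y(Ω₂)=0.12706 + 0.07087j
  term(m=+5) = 0.00784 + 0.01155j   from Y*(Ω₁)=0.33805 + 0.11891j, Y(Ω₂)=0.03134 + 0.02314j
  term(m=+6) = -0.00070 + 0.00061j   from Y*(Ω₁)=-0.01371 + 0.14900j, Y(Ω₂)=0.00450 + 0.00430j
Accumulated sum 0.28776 + 0.00000j; after 4π/(2l+1) scaling, 0.27816 + 0.00000j ⇒ P_6 = 0.278163

0.278163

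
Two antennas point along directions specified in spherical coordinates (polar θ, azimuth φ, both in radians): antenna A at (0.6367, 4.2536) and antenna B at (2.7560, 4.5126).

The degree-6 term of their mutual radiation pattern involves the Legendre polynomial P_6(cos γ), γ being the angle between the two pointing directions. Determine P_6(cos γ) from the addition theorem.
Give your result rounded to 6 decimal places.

Term-by-term m-sum for l=6 (normalisation 4π/13 = 0.966644):
  [-6]  conj(Y_{6,-6})(Ω₁) = +0.019744+0.008090i ; Y_{6,-6}(Ω₂) = -0.000497-0.001274i ; Δ = +0.000000-0.000029i
  [-5]  conj(Y_{6,-5})(Ω₁) = -0.074943+0.066149i ; Y_{6,-5}(Ω₂) = +0.009813-0.006316i ; Δ = -0.000318+0.001122i
  [-4]  conj(Y_{6,-4})(Ω₁) = -0.071191-0.262994i ; Y_{6,-4}(Ω₂) = +0.042037+0.043209i ; Δ = +0.008371-0.014132i
  [-3]  conj(Y_{6,-3})(Ω₁) = +0.444062+0.087443i ; Y_{6,-3}(Ω₂) = -0.116731+0.170857i ; Δ = -0.066776+0.065664i
  [-2]  conj(Y_{6,-2})(Ω₁) = -0.220831+0.288557i ; Y_{6,-2}(Ω₂) = -0.418926-0.176911i ; Δ = +0.143561-0.081816i
  [-1]  conj(Y_{6,-1})(Ω₁) = +0.052510+0.106308i ; Y_{6,-1}(Ω₂) = +0.101661-0.502051i ; Δ = +0.058711-0.015555i
  [+0]  conj(Y_{6,0})(Ω₁) = -0.404090-0.000000i ; Y_{6,0}(Ω₂) = -0.054343+0.000000i ; Δ = +0.021959+0.000000i
  [+1]  conj(Y_{6,1})(Ω₁) = -0.052510+0.106308i ; Y_{6,1}(Ω₂) = -0.101661-0.502051i ; Δ = +0.058711+0.015555i
  [+2]  conj(Y_{6,2})(Ω₁) = -0.220831-0.288557i ; Y_{6,2}(Ω₂) = -0.418926+0.176911i ; Δ = +0.143561+0.081816i
  [+3]  conj(Y_{6,3})(Ω₁) = -0.444062+0.087443i ; Y_{6,3}(Ω₂) = +0.116731+0.170857i ; Δ = -0.066776-0.065664i
  [+4]  conj(Y_{6,4})(Ω₁) = -0.071191+0.262994i ; Y_{6,4}(Ω₂) = +0.042037-0.043209i ; Δ = +0.008371+0.014132i
  [+5]  conj(Y_{6,5})(Ω₁) = +0.074943+0.066149i ; Y_{6,5}(Ω₂) = -0.009813-0.006316i ; Δ = -0.000318-0.001122i
  [+6]  conj(Y_{6,6})(Ω₁) = +0.019744-0.008090i ; Y_{6,6}(Ω₂) = -0.000497+0.001274i ; Δ = +0.000000+0.000029i
Total Σ_m = +0.309057-0.000000i. Multiply by 0.966644: +0.298748-0.000000i. P_6(cos γ) = 0.298748

0.298748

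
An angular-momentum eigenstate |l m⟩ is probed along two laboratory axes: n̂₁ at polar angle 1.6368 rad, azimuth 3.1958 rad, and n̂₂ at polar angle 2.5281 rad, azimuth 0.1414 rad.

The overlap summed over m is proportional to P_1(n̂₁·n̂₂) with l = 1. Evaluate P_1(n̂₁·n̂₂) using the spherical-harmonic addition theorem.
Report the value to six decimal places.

Expand P_1 via completeness: Σ_{m} conj(Y_{1,m}) at Ω₁ times Y_{1,m} at Ω₂ —
  term(m=-1) = -0.068312+0.005971i   from Y*(Ω₁)=-0.344235-0.018678i, Y(Ω₂)=+0.196925-0.028032i
  term(m=+0) = +0.012874+0.000000i   from Y*(Ω₁)=-0.032226-0.000000i, Y(Ω₂)=-0.399502+0.000000i
  term(m=+1) = -0.068312-0.005971i   from Y*(Ω₁)=+0.344235-0.018678i, Y(Ω₂)=-0.196925-0.028032i
Total Σ_m = -0.123750+0.000000i. Multiply by 4.188790: -0.518363+0.000000i. P_1(cos γ) = -0.518363

-0.518363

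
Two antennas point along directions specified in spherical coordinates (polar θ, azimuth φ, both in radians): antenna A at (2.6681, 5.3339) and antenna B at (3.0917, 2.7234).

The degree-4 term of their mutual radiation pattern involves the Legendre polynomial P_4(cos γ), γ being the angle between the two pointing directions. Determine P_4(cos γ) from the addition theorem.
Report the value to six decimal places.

0.039385

Addition theorem: P_4(cos γ) = (4π/9) Σ_m Y*_{lm}(Ω₁) Y_{lm}(Ω₂), m = −4…4:
  term(m=-4) = -0.00000 - 0.00000j   from Y*(Ω₁)=-0.01517 + 0.01166j, Y(Ω₂)=-0.00000 + 0.00000j
  term(m=-3) = 0.00000 + 0.00002j   from Y*(Ω₁)=0.10110 + 0.03058j, Y(Ω₂)=0.00005 + 0.00015j
  term(m=-2) = 0.00077 - 0.00137j   from Y*(Ω₁)=-0.10177 - 0.29928j, Y(Ω₂)=0.00334 + 0.00369j
  term(m=-1) = -0.03953 + 0.02322j   from Y*(Ω₁)=-0.28445 + 0.39717j, Y(Ω₂)=0.08576 + 0.03811j
  term(m=+0) = 0.10574 + 0.00000j   from Y*(Ω₁)=0.12651 + 0.00000j, Y(Ω₂)=0.83578 + 0.00000j
  term(m=+1) = -0.03953 - 0.02322j   from Y*(Ω₁)=0.28445 + 0.39717j, Y(Ω₂)=-0.08576 + 0.03811j
  term(m=+2) = 0.00077 + 0.00137j   from Y*(Ω₁)=-0.10177 + 0.29928j, Y(Ω₂)=0.00334 - 0.00369j
  term(m=+3) = 0.00000 - 0.00002j   from Y*(Ω₁)=-0.10110 + 0.03058j, Y(Ω₂)=-0.00005 + 0.00015j
  term(m=+4) = -0.00000 + 0.00000j   from Y*(Ω₁)=-0.01517 - 0.01166j, Y(Ω₂)=-0.00000 - 0.00000j
Accumulated sum 0.02821 - 0.00000j; after 4π/(2l+1) scaling, 0.03938 - 0.00000j ⇒ P_4 = 0.039385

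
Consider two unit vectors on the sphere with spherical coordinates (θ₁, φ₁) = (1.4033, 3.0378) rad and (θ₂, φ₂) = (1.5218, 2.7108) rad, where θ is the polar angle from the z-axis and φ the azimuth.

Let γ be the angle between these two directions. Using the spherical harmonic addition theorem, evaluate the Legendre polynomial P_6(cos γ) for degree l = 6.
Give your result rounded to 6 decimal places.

0.083590

Term-by-term m-sum for l=6 (normalisation 4π/13 = 0.966644):
  m=-6: +0.360579-0.258924i × -0.407161+0.253479i = -0.081182+0.196823i  (running Σ = -0.081182+0.196823i)
  m=-5: -0.225771+0.128957i × +0.044863-0.068005i = -0.001359+0.021139i  (running Σ = -0.082541+0.217962i)
  m=-4: -0.214235+0.094433i × +0.052473-0.341697i = +0.021026+0.078159i  (running Σ = -0.061515+0.296121i)
  m=-3: +0.266987-0.085929i × +0.025979+0.090886i = +0.014746+0.022033i  (running Σ = -0.046769+0.318154i)
  m=-2: +0.162733-0.034275i × +0.202500+0.235970i = +0.041041+0.031459i  (running Σ = -0.005728+0.349613i)
  m=-1: -0.282337+0.029410i × -0.090244-0.041475i = +0.026699+0.009056i  (running Σ = +0.020971+0.358669i)
  m=0: -0.147483-0.000000i × -0.301950+0.000000i = +0.044533+0.000000i  (running Σ = +0.065504+0.358669i)
  m=1: +0.282337+0.029410i × +0.090244-0.041475i = +0.026699-0.009056i  (running Σ = +0.092203+0.349613i)
  m=2: +0.162733+0.034275i × +0.202500-0.235970i = +0.041041-0.031459i  (running Σ = +0.133244+0.318154i)
  m=3: -0.266987-0.085929i × -0.025979+0.090886i = +0.014746-0.022033i  (running Σ = +0.147990+0.296121i)
  m=4: -0.214235-0.094433i × +0.052473+0.341697i = +0.021026-0.078159i  (running Σ = +0.169016+0.217962i)
  m=5: +0.225771+0.128957i × -0.044863-0.068005i = -0.001359-0.021139i  (running Σ = +0.167657+0.196823i)
  m=6: +0.360579+0.258924i × -0.407161-0.253479i = -0.081182-0.196823i  (running Σ = +0.086475+0.000000i)
Total Σ_m = +0.086475+0.000000i. Multiply by 0.966644: +0.083590+0.000000i. P_6(cos γ) = 0.083590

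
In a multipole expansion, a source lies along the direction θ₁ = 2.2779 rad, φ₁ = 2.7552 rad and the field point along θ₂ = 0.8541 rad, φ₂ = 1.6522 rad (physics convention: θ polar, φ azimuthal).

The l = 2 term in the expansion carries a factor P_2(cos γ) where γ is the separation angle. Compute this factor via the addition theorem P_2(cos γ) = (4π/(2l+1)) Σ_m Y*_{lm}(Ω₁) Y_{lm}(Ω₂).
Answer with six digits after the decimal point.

-0.457527

Summing Y*_{l m}(θ₁,φ₁)·Y_{l m}(θ₂,φ₂) over m ∈ [−2, 2]; prefactor 4π/(2·2+1) = 2.513274:
  [-2]  conj(Y_{2,-2})(Ω₁) = (0.159845, -0.155863) ; Y_{2,-2}(Ω₂) = (-0.216688, 0.035593) ; Δ = (-0.029089, 0.039463)
  [-1]  conj(Y_{2,-1})(Ω₁) = (0.353418, -0.143786) ; Y_{2,-1}(Ω₂) = (-0.031113, -0.381366) ; Δ = (-0.065831, -0.130308)
  [+0]  conj(Y_{2,0})(Ω₁) = (0.083918, -0.000000) ; Y_{2,0}(Ω₂) = (0.092896, 0.000000) ; Δ = (0.007796, 0.000000)
  [+1]  conj(Y_{2,1})(Ω₁) = (-0.353418, -0.143786) ; Y_{2,1}(Ω₂) = (0.031113, -0.381366) ; Δ = (-0.065831, 0.130308)
  [+2]  conj(Y_{2,2})(Ω₁) = (0.159845, 0.155863) ; Y_{2,2}(Ω₂) = (-0.216688, -0.035593) ; Δ = (-0.029089, -0.039463)
Total Σ_m = (-0.182044, -0.000000). Multiply by 2.513274: (-0.457527, -0.000000). P_2(cos γ) = -0.457527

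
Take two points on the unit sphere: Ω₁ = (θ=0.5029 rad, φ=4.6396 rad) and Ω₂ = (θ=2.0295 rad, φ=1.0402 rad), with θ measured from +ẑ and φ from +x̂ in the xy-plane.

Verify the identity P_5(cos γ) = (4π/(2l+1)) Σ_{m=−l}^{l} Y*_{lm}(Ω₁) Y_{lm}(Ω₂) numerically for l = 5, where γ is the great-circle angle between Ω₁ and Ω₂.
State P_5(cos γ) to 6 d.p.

0.417962

Expand P_5 via completeness: Σ_{m} conj(Y_{5,m}) at Ω₁ times Y_{5,m} at Ω₂ —
  m=-5: Y*=(-0.004297, -0.011280)  Y=(0.126254, 0.237495)  product (0.002136, -0.002445)
  m=-4: Y*=(0.066472, -0.019920)  Y=(0.220115, -0.357739)  product (0.007505, -0.028164)
  m=-3: Y*=(0.049583, 0.223442)  Y=(-0.190609, -0.004002)  product (-0.008557, -0.042788)
  m=-2: Y*=(-0.444746, 0.065206)  Y=(-0.121201, -0.216881)  product (0.068046, 0.088554)
  m=-1: Y*=(-0.029513, -0.404744)  Y=(-0.136256, 0.232235)  product (0.098017, 0.048295)
  m=+0: Y*=(-0.164869, -0.000000)  Y=(-0.191472, 0.000000)  product (0.031568, 0.000000)
  m=+1: Y*=(0.029513, -0.404744)  Y=(0.136256, 0.232235)  product (0.098017, -0.048295)
  m=+2: Y*=(-0.444746, -0.065206)  Y=(-0.121201, 0.216881)  product (0.068046, -0.088554)
  m=+3: Y*=(-0.049583, 0.223442)  Y=(0.190609, -0.004002)  product (-0.008557, 0.042788)
  m=+4: Y*=(0.066472, 0.019920)  Y=(0.220115, 0.357739)  product (0.007505, 0.028164)
  m=+5: Y*=(0.004297, -0.011280)  Y=(-0.126254, 0.237495)  product (0.002136, 0.002445)
Total Σ_m = (0.365864, 0.000000). Multiply by 1.142397: (0.417962, 0.000000). P_5(cos γ) = 0.417962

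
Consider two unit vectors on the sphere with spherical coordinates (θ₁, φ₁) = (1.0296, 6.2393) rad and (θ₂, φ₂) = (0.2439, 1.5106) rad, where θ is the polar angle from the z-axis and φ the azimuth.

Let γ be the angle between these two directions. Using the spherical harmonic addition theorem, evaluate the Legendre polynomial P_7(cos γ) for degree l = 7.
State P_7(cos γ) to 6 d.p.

0.229568

Addition theorem: P_7(cos γ) = (4π/15) Σ_m Y*_{lm}(Ω₁) Y_{lm}(Ω₂), m = −7…7:
  [-7]  conj(Y_{7,-7})(Ω₁) = +0.161949-0.051377i ; Y_{7,-7}(Ω₂) = -0.000010+0.000022i ; Δ = -0.000000+0.000004i
  [-6]  conj(Y_{7,-6})(Ω₁) = +0.368932-0.099453i ; Y_{7,-6}(Ω₂) = -0.000337-0.000127i ; Δ = -0.000137-0.000013i
  [-5]  conj(Y_{7,-5})(Ω₁) = +0.405848-0.090511i ; Y_{7,-5}(Ω₂) = +0.001004-0.003235i ; Δ = +0.000115-0.001404i
  [-4]  conj(Y_{7,-4})(Ω₁) = +0.090415-0.016037i ; Y_{7,-4}(Ω₂) = +0.021737+0.005338i ; Δ = +0.002051+0.000134i
  [-3]  conj(Y_{7,-3})(Ω₁) = -0.306878+0.040637i ; Y_{7,-3}(Ω₂) = -0.018933+0.103697i ; Δ = +0.001596-0.032592i
  [-2]  conj(Y_{7,-2})(Ω₁) = -0.243080+0.021390i ; Y_{7,-2}(Ω₂) = -0.335979-0.040646i ; Δ = +0.082539+0.002694i
  [-1]  conj(Y_{7,-1})(Ω₁) = +0.217825-0.009565i ; Y_{7,-1}(Ω₂) = +0.038432-0.637672i ; Δ = +0.002272-0.139268i
  [+0]  conj(Y_{7,0})(Ω₁) = +0.274647-0.000000i ; Y_{7,0}(Ω₂) = +0.353751+0.000000i ; Δ = +0.097157+0.000000i
  [+1]  conj(Y_{7,1})(Ω₁) = -0.217825-0.009565i ; Y_{7,1}(Ω₂) = -0.038432-0.637672i ; Δ = +0.002272+0.139268i
  [+2]  conj(Y_{7,2})(Ω₁) = -0.243080-0.021390i ; Y_{7,2}(Ω₂) = -0.335979+0.040646i ; Δ = +0.082539-0.002694i
  [+3]  conj(Y_{7,3})(Ω₁) = +0.306878+0.040637i ; Y_{7,3}(Ω₂) = +0.018933+0.103697i ; Δ = +0.001596+0.032592i
  [+4]  conj(Y_{7,4})(Ω₁) = +0.090415+0.016037i ; Y_{7,4}(Ω₂) = +0.021737-0.005338i ; Δ = +0.002051-0.000134i
  [+5]  conj(Y_{7,5})(Ω₁) = -0.405848-0.090511i ; Y_{7,5}(Ω₂) = -0.001004-0.003235i ; Δ = +0.000115+0.001404i
  [+6]  conj(Y_{7,6})(Ω₁) = +0.368932+0.099453i ; Y_{7,6}(Ω₂) = -0.000337+0.000127i ; Δ = -0.000137+0.000013i
  [+7]  conj(Y_{7,7})(Ω₁) = -0.161949-0.051377i ; Y_{7,7}(Ω₂) = +0.000010+0.000022i ; Δ = -0.000000-0.000004i
Accumulated sum +0.274027+0.000000i; after 4π/(2l+1) scaling, +0.229568+0.000000i ⇒ P_7 = 0.229568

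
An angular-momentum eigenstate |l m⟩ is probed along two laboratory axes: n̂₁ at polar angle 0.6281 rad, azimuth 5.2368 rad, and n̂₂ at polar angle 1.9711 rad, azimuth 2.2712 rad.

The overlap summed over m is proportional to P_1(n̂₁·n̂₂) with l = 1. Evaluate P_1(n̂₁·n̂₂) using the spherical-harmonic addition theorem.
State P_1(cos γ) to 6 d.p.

Term-by-term m-sum for l=1 (normalisation 4π/3 = 4.188790):
  [-1]  conj(Y_{1,-1})(Ω₁) = (0.101650, -0.175734) ; Y_{1,-1}(Ω₂) = (-0.205076, -0.243275) ; Δ = (-0.063598, 0.011310)
  [+0]  conj(Y_{1,0})(Ω₁) = (0.395350, -0.000000) ; Y_{1,0}(Ω₂) = (-0.190407, 0.000000) ; Δ = (-0.075278, 0.000000)
  [+1]  conj(Y_{1,1})(Ω₁) = (-0.101650, -0.175734) ; Y_{1,1}(Ω₂) = (0.205076, -0.243275) ; Δ = (-0.063598, -0.011310)
Accumulated sum (-0.202473, 0.000000); after 4π/(2l+1) scaling, (-0.848117, 0.000000) ⇒ P_1 = -0.848117

-0.848117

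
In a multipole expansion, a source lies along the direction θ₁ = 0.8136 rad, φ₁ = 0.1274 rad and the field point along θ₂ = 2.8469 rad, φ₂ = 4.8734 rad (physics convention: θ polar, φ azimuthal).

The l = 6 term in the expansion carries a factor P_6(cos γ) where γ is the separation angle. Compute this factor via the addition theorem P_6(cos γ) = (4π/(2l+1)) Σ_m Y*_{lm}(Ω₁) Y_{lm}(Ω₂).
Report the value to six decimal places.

0.034119

Addition theorem: P_6(cos γ) = (4π/13) Σ_m Y*_{lm}(Ω₁) Y_{lm}(Ω₂), m = −6…6:
  [-6]  conj(Y_{6,-6})(Ω₁) = (0.051381, 0.049267) ; Y_{6,-6}(Ω₂) = (-0.000165, 0.000239) ; Δ = (-0.000020, 0.000004)
  [-5]  conj(Y_{6,-5})(Ω₁) = (0.187353, 0.138621) ; Y_{6,-5}(Ω₂) = (-0.002386, -0.002294) ; Δ = (-0.000129, -0.000761)
  [-4]  conj(Y_{6,-4})(Ω₁) = (0.364057, 0.203447) ; Y_{6,-4}(Ω₂) = (0.018420, -0.013830) ; Δ = (0.009520, -0.001288)
  [-3]  conj(Y_{6,-3})(Ω₁) = (0.348993, 0.140283) ; Y_{6,-3}(Ω₂) = (0.050165, 0.095648) ; Δ = (0.004089, 0.040418)
  [-2]  conj(Y_{6,-2})(Ω₁) = (-0.024403, -0.006356) ; Y_{6,-2}(Ω₂) = (-0.317593, 0.105960) ; Δ = (0.008424, -0.000567)
  [-1]  conj(Y_{6,-1})(Ω₁) = (-0.368890, -0.047252) ; Y_{6,-1}(Ω₂) = (-0.095413, -0.587456) ; Δ = (0.007438, 0.221215)
  [+0]  conj(Y_{6,0})(Ω₁) = (-0.083865, -0.000000) ; Y_{6,0}(Ω₂) = (0.278373, 0.000000) ; Δ = (-0.023346, -0.000000)
  [+1]  conj(Y_{6,1})(Ω₁) = (0.368890, -0.047252) ; Y_{6,1}(Ω₂) = (0.095413, -0.587456) ; Δ = (0.007438, -0.221215)
  [+2]  conj(Y_{6,2})(Ω₁) = (-0.024403, 0.006356) ; Y_{6,2}(Ω₂) = (-0.317593, -0.105960) ; Δ = (0.008424, 0.000567)
  [+3]  conj(Y_{6,3})(Ω₁) = (-0.348993, 0.140283) ; Y_{6,3}(Ω₂) = (-0.050165, 0.095648) ; Δ = (0.004089, -0.040418)
  [+4]  conj(Y_{6,4})(Ω₁) = (0.364057, -0.203447) ; Y_{6,4}(Ω₂) = (0.018420, 0.013830) ; Δ = (0.009520, 0.001288)
  [+5]  conj(Y_{6,5})(Ω₁) = (-0.187353, 0.138621) ; Y_{6,5}(Ω₂) = (0.002386, -0.002294) ; Δ = (-0.000129, 0.000761)
  [+6]  conj(Y_{6,6})(Ω₁) = (0.051381, -0.049267) ; Y_{6,6}(Ω₂) = (-0.000165, -0.000239) ; Δ = (-0.000020, -0.000004)
Σ over m = (0.035297, 0.000000); ×(4π/13) → (0.034119, 0.000000). Real part: 0.034119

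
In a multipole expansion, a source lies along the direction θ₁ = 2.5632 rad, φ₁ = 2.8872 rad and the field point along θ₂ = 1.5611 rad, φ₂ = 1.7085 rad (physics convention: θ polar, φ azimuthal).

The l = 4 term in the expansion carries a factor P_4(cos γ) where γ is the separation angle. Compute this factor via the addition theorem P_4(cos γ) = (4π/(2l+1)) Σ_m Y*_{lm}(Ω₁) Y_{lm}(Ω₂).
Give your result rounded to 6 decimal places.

Term-by-term m-sum for l=4 (normalisation 4π/9 = 1.396263):
  [-4]  conj(Y_{4,-4})(Ω₁) = (0.020768, -0.033629) ; Y_{4,-4}(Ω₂) = (0.377011, -0.231570) ; Δ = (0.000042, -0.017488)
  [-3]  conj(Y_{4,-3})(Ω₁) = (0.123741, -0.118361) ; Y_{4,-3}(Ω₂) = (0.004872, 0.011114) ; Δ = (0.001918, 0.000799)
  [-2]  conj(Y_{4,-2})(Ω₁) = (0.341214, -0.190317) ; Y_{4,-2}(Ω₂) = (0.321674, -0.090901) ; Δ = (0.092460, -0.092237)
  [-1]  conj(Y_{4,-1})(Ω₁) = (0.399896, -0.103983) ; Y_{4,-1}(Ω₂) = (0.001889, 0.013628) ; Δ = (0.002172, 0.005253)
  [+0]  conj(Y_{4,0})(Ω₁) = (-0.087617, -0.000000) ; Y_{4,0}(Ω₂) = (0.317058, 0.000000) ; Δ = (-0.027780, -0.000000)
  [+1]  conj(Y_{4,1})(Ω₁) = (-0.399896, -0.103983) ; Y_{4,1}(Ω₂) = (-0.001889, 0.013628) ; Δ = (0.002172, -0.005253)
  [+2]  conj(Y_{4,2})(Ω₁) = (0.341214, 0.190317) ; Y_{4,2}(Ω₂) = (0.321674, 0.090901) ; Δ = (0.092460, 0.092237)
  [+3]  conj(Y_{4,3})(Ω₁) = (-0.123741, -0.118361) ; Y_{4,3}(Ω₂) = (-0.004872, 0.011114) ; Δ = (0.001918, -0.000799)
  [+4]  conj(Y_{4,4})(Ω₁) = (0.020768, 0.033629) ; Y_{4,4}(Ω₂) = (0.377011, 0.231570) ; Δ = (0.000042, 0.017488)
Accumulated sum (0.165405, 0.000000); after 4π/(2l+1) scaling, (0.230949, 0.000000) ⇒ P_4 = 0.230949

0.230949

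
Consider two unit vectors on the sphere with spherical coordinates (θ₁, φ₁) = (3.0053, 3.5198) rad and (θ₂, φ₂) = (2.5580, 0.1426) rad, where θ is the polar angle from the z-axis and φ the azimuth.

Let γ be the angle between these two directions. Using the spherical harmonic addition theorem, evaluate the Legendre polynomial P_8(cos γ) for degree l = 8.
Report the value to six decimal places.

Addition theorem: P_8(cos γ) = (4π/17) Σ_m Y*_{lm}(Ω₁) Y_{lm}(Ω₂), m = −8…8:
  term(m=-8) = -0.00000 + 0.00000j   from Y*(Ω₁)=-0.00000 + 0.00000j, Y(Ω₂)=0.00183 - 0.00398j
  term(m=-7) = 0.00000 - 0.00000j   from Y*(Ω₁)=-0.00000 + 0.00000j, Y(Ω₂)=-0.01438 + 0.02230j
  term(m=-6) = 0.00000 + 0.00000j   from Y*(Ω₁)=-0.00002 + 0.00002j, Y(Ω₂)=0.06526 - 0.07514j
  term(m=-5) = -0.00004 - 0.00010j   from Y*(Ω₁)=-0.00014 + 0.00042j, Y(Ω₂)=-0.19413 + 0.16788j
  term(m=-4) = 0.00116 + 0.00160j   from Y*(Ω₁)=0.00025 + 0.00439j, Y(Ω₂)=0.37839 - 0.24275j
  term(m=-3) = -0.01153 - 0.00985j   from Y*(Ω₁)=0.01380 + 0.02962j, Y(Ω₂)=-0.42239 + 0.19259j
  term(m=-2) = 0.01386 + 0.00706j   from Y*(Ω₁)=0.12493 + 0.11789j, Y(Ω₂)=0.08693 - 0.02549j
  term(m=-1) = 0.21240 + 0.05099j   from Y*(Ω₁)=0.52701 + 0.20940j, Y(Ω₂)=0.38127 - 0.05474j
  term(m=+0) = -0.18264 + 0.00000j   from Y*(Ω₁)=0.80526 + 0.00000j, Y(Ω₂)=-0.22681 + 0.00000j
  term(m=+1) = 0.21240 - 0.05099j   from Y*(Ω₁)=-0.52701 + 0.20940j, Y(Ω₂)=-0.38127 - 0.05474j
  term(m=+2) = 0.01386 - 0.00706j   from Y*(Ω₁)=0.12493 - 0.11789j, Y(Ω₂)=0.08693 + 0.02549j
  term(m=+3) = -0.01153 + 0.00985j   from Y*(Ω₁)=-0.01380 + 0.02962j, Y(Ω₂)=0.42239 + 0.19259j
  term(m=+4) = 0.00116 - 0.00160j   from Y*(Ω₁)=0.00025 - 0.00439j, Y(Ω₂)=0.37839 + 0.24275j
  term(m=+5) = -0.00004 + 0.00010j   from Y*(Ω₁)=0.00014 + 0.00042j, Y(Ω₂)=0.19413 + 0.16788j
  term(m=+6) = 0.00000 - 0.00000j   from Y*(Ω₁)=-0.00002 - 0.00002j, Y(Ω₂)=0.06526 + 0.07514j
  term(m=+7) = 0.00000 + 0.00000j   from Y*(Ω₁)=0.00000 + 0.00000j, Y(Ω₂)=0.01438 + 0.02230j
  term(m=+8) = -0.00000 - 0.00000j   from Y*(Ω₁)=-0.00000 - 0.00000j, Y(Ω₂)=0.00183 + 0.00398j
Accumulated sum 0.24905 - 0.00000j; after 4π/(2l+1) scaling, 0.18410 - 0.00000j ⇒ P_8 = 0.184096

0.184096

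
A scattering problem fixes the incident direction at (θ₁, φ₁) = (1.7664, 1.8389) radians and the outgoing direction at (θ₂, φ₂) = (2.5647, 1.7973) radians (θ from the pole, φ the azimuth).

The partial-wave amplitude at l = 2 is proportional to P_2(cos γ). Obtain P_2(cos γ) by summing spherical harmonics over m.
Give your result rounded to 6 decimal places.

Expand P_2 via completeness: Σ_{m} conj(Y_{2,m}) at Ω₁ times Y_{2,m} at Ω₂ —
  m=-2: Y*=-0.319518-0.189885i  Y=-0.103320+0.050293i  product +0.042563+0.003549i
  m=-1: Y*=+0.039017-0.142026i  Y=+0.079312+0.344151i  product +0.051973+0.002163i
  m=+0: Y*=-0.279650-0.000000i  Y=+0.349310+0.000000i  product -0.097684-0.000000i
  m=+1: Y*=-0.039017-0.142026i  Y=-0.079312+0.344151i  product +0.051973-0.002163i
  m=+2: Y*=-0.319518+0.189885i  Y=-0.103320-0.050293i  product +0.042563-0.003549i
Accumulated sum +0.091387+0.000000i; after 4π/(2l+1) scaling, +0.229681+0.000000i ⇒ P_2 = 0.229681

0.229681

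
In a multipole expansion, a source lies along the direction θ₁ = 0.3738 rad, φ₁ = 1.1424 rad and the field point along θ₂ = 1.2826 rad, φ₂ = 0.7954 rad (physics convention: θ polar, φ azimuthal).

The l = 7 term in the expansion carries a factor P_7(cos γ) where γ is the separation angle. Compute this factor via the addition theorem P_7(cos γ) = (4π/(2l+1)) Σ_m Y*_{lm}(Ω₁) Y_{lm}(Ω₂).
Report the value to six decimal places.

0.323505

Term-by-term m-sum for l=7 (normalisation 4π/15 = 0.837758):
  m=-7: (-0.000062, 0.000428) × (0.281075, 0.244237) = (-0.000122, 0.000105)  (running Σ = (-0.000122, 0.000105))
  m=-6: (0.003474, 0.002232) × (0.024772, 0.412287) = (-0.000834, 0.001487)  (running Σ = (-0.000956, 0.001593))
  m=-5: (0.020574, -0.013222) × (-0.010007, 0.011061) = (-0.000060, 0.000360)  (running Σ = (-0.001016, 0.001953))
  m=-4: (-0.014289, -0.099388) × (0.343364, -0.013744) = (-0.006272, -0.033930)  (running Σ = (-0.007288, -0.031977))
  m=-3: (-0.275002, -0.080750) × (0.099266, 0.093481) = (-0.019750, -0.033723)  (running Σ = (-0.027038, -0.065700))
  m=-2: (-0.344349, 0.397395) × (-0.005762, -0.288005) = (0.116436, 0.096884)  (running Σ = (0.089398, 0.031184))
  m=-1: (0.188567, 0.412907) × (0.124383, -0.126896) = (0.075851, 0.027430)  (running Σ = (0.165249, 0.058614))
  m=0: (-0.207064, -0.000000) × (-0.268794, 0.000000) = (0.055658, 0.000000)  (running Σ = (0.220907, 0.058614))
  m=1: (-0.188567, 0.412907) × (-0.124383, -0.126896) = (0.075851, -0.027430)  (running Σ = (0.296757, 0.031184))
  m=2: (-0.344349, -0.397395) × (-0.005762, 0.288005) = (0.116436, -0.096884)  (running Σ = (0.413193, -0.065700))
  m=3: (0.275002, -0.080750) × (-0.099266, 0.093481) = (-0.019750, 0.033723)  (running Σ = (0.393444, -0.031977))
  m=4: (-0.014289, 0.099388) × (0.343364, 0.013744) = (-0.006272, 0.033930)  (running Σ = (0.387172, 0.001953))
  m=5: (-0.020574, -0.013222) × (0.010007, 0.011061) = (-0.000060, -0.000360)  (running Σ = (0.387112, 0.001593))
  m=6: (0.003474, -0.002232) × (0.024772, -0.412287) = (-0.000834, -0.001487)  (running Σ = (0.386278, 0.000105))
  m=7: (0.000062, 0.000428) × (-0.281075, 0.244237) = (-0.000122, -0.000105)  (running Σ = (0.386156, 0.000000))
Accumulated sum (0.386156, 0.000000); after 4π/(2l+1) scaling, (0.323505, 0.000000) ⇒ P_7 = 0.323505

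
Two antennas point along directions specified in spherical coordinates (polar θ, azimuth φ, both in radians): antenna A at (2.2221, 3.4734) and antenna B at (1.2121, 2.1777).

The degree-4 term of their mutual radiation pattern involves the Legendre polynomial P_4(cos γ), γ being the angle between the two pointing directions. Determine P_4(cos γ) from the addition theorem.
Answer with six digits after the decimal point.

0.374584

Term-by-term m-sum for l=4 (normalisation 4π/9 = 1.396263):
  [-4]  conj(Y_{4,-4})(Ω₁) = 0.04269 + 0.17181j ; Y_{4,-4}(Ω₂) = -0.25709 - 0.22276j ; Δ = 0.02730 - 0.05368j
  [-3]  conj(Y_{4,-3})(Ω₁) = 0.20769 + 0.32023j ; Y_{4,-3}(Ω₂) = 0.34953 - 0.08922j ; Δ = 0.10116 + 0.09340j
  [-2]  conj(Y_{4,-2})(Ω₁) = 0.26211 + 0.20495j ; Y_{4,-2}(Ω₂) = 0.01408 - 0.03774j ; Δ = 0.01142 - 0.00701j
  [-1]  conj(Y_{4,-1})(Ω₁) = -0.09218 - 0.03176j ; Y_{4,-1}(Ω₂) = 0.18956 + 0.27302j ; Δ = -0.00880 - 0.03119j
  [+0]  conj(Y_{4,0})(Ω₁) = -0.34889 + 0.00000j ; Y_{4,0}(Ω₂) = -0.01752 + 0.00000j ; Δ = 0.00611 + 0.00000j
  [+1]  conj(Y_{4,1})(Ω₁) = 0.09218 - 0.03176j ; Y_{4,1}(Ω₂) = -0.18956 + 0.27302j ; Δ = -0.00880 + 0.03119j
  [+2]  conj(Y_{4,2})(Ω₁) = 0.26211 - 0.20495j ; Y_{4,2}(Ω₂) = 0.01408 + 0.03774j ; Δ = 0.01142 + 0.00701j
  [+3]  conj(Y_{4,3})(Ω₁) = -0.20769 + 0.32023j ; Y_{4,3}(Ω₂) = -0.34953 - 0.08922j ; Δ = 0.10116 - 0.09340j
  [+4]  conj(Y_{4,4})(Ω₁) = 0.04269 - 0.17181j ; Y_{4,4}(Ω₂) = -0.25709 + 0.22276j ; Δ = 0.02730 + 0.05368j
Accumulated sum 0.26828 + 0.00000j; after 4π/(2l+1) scaling, 0.37458 + 0.00000j ⇒ P_4 = 0.374584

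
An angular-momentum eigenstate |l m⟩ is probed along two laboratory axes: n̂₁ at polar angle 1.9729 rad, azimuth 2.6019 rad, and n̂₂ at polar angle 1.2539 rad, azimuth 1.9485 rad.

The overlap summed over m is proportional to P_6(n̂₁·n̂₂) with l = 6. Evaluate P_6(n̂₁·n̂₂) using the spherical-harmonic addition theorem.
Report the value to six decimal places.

Summing Y*_{l m}(θ₁,φ₁)·Y_{l m}(θ₂,φ₂) over m ∈ [−6, 6]; prefactor 4π/(2·6+1) = 0.966644:
  [-6]  conj(Y_{6,-6})(Ω₁) = -0.292012+0.028286i ; Y_{6,-6}(Ω₂) = +0.227822+0.273005i ; Δ = -0.074249-0.073277i
  [-5]  conj(Y_{6,-5})(Ω₁) = -0.390460-0.185316i ; Y_{6,-5}(Ω₂) = -0.383733+0.126196i ; Δ = +0.173218+0.021837i
  [-4]  conj(Y_{6,-4})(Ω₁) = -0.097180-0.145779i ; Y_{6,-4}(Ω₂) = +0.001189-0.019792i ; Δ = -0.003001+0.001750i
  [-3]  conj(Y_{6,-3})(Ω₁) = +0.012611+0.260987i ; Y_{6,-3}(Ω₂) = -0.304713-0.142592i ; Δ = +0.033372-0.081324i
  [-2]  conj(Y_{6,-2})(Ω₁) = -0.127903+0.238982i ; Y_{6,-2}(Ω₂) = +0.093496-0.088050i ; Δ = +0.009084+0.033606i
  [-1]  conj(Y_{6,-1})(Ω₁) = +0.150107-0.089916i ; Y_{6,-1}(Ω₂) = -0.107879-0.271904i ; Δ = -0.040642-0.031115i
  [+0]  conj(Y_{6,0})(Ω₁) = +0.287488-0.000000i ; Y_{6,0}(Ω₂) = +0.154940+0.000000i ; Δ = +0.044544+0.000000i
  [+1]  conj(Y_{6,1})(Ω₁) = -0.150107-0.089916i ; Y_{6,1}(Ω₂) = +0.107879-0.271904i ; Δ = -0.040642+0.031115i
  [+2]  conj(Y_{6,2})(Ω₁) = -0.127903-0.238982i ; Y_{6,2}(Ω₂) = +0.093496+0.088050i ; Δ = +0.009084-0.033606i
  [+3]  conj(Y_{6,3})(Ω₁) = -0.012611+0.260987i ; Y_{6,3}(Ω₂) = +0.304713-0.142592i ; Δ = +0.033372+0.081324i
  [+4]  conj(Y_{6,4})(Ω₁) = -0.097180+0.145779i ; Y_{6,4}(Ω₂) = +0.001189+0.019792i ; Δ = -0.003001-0.001750i
  [+5]  conj(Y_{6,5})(Ω₁) = +0.390460-0.185316i ; Y_{6,5}(Ω₂) = +0.383733+0.126196i ; Δ = +0.173218-0.021837i
  [+6]  conj(Y_{6,6})(Ω₁) = -0.292012-0.028286i ; Y_{6,6}(Ω₂) = +0.227822-0.273005i ; Δ = -0.074249+0.073277i
Accumulated sum +0.240109+0.000000i; after 4π/(2l+1) scaling, +0.232100+0.000000i ⇒ P_6 = 0.232100

0.232100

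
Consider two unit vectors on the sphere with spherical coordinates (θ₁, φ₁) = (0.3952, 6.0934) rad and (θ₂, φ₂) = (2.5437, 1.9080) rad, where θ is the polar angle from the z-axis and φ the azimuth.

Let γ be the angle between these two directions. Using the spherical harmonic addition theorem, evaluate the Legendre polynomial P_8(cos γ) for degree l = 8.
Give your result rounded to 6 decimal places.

-0.359119

Term-by-term m-sum for l=8 (normalisation 4π/17 = 0.739198):
  [-8]  conj(Y_{8,-8})(Ω₁) = (0.000013, -0.000248) ; Y_{8,-8}(Ω₂) = (-0.004692, -0.002232) ; Δ = (-0.000001, 0.000001)
  [-7]  conj(Y_{8,-7})(Ω₁) = (0.000572, -0.002316) ; Y_{8,-7}(Ω₂) = (-0.021486, 0.021668) ; Δ = (0.000038, 0.000062)
  [-6]  conj(Y_{8,-6})(Ω₁) = (0.006045, -0.013108) ; Y_{8,-6}(Ω₂) = (0.048406, 0.099591) ; Δ = (0.001598, -0.000033)
  [-5]  conj(Y_{8,-5})(Ω₁) = (0.036152, -0.050439) ; Y_{8,-5}(Ω₂) = (0.273443, -0.031647) ; Δ = (0.008289, -0.014936)
  [-4]  conj(Y_{8,-4})(Ω₁) = (0.140245, -0.133067) ; Y_{8,-4}(Ω₂) = (0.101492, -0.449674) ; Δ = (-0.045603, -0.076570)
  [-3]  conj(Y_{8,-3})(Ω₁) = (0.354486, -0.226892) ; Y_{8,-3}(Ω₂) = (-0.375369, -0.234911) ; Δ = (-0.186363, 0.001895)
  [-2]  conj(Y_{8,-2})(Ω₁) = (0.520911, -0.207799) ; Y_{8,-2}(Ω₂) = (-0.031766, 0.025396) ; Δ = (-0.011270, 0.019830)
  [-1]  conj(Y_{8,-1})(Ω₁) = (0.229884, -0.044160) ; Y_{8,-1}(Ω₂) = (-0.132812, -0.378820) ; Δ = (-0.047260, -0.081220)
  [+0]  conj(Y_{8,0})(Ω₁) = (-0.420717, -0.000000) ; Y_{8,0}(Ω₂) = (-0.179030, 0.000000) ; Δ = (0.075321, 0.000000)
  [+1]  conj(Y_{8,1})(Ω₁) = (-0.229884, -0.044160) ; Y_{8,1}(Ω₂) = (0.132812, -0.378820) ; Δ = (-0.047260, 0.081220)
  [+2]  conj(Y_{8,2})(Ω₁) = (0.520911, 0.207799) ; Y_{8,2}(Ω₂) = (-0.031766, -0.025396) ; Δ = (-0.011270, -0.019830)
  [+3]  conj(Y_{8,3})(Ω₁) = (-0.354486, -0.226892) ; Y_{8,3}(Ω₂) = (0.375369, -0.234911) ; Δ = (-0.186363, -0.001895)
  [+4]  conj(Y_{8,4})(Ω₁) = (0.140245, 0.133067) ; Y_{8,4}(Ω₂) = (0.101492, 0.449674) ; Δ = (-0.045603, 0.076570)
  [+5]  conj(Y_{8,5})(Ω₁) = (-0.036152, -0.050439) ; Y_{8,5}(Ω₂) = (-0.273443, -0.031647) ; Δ = (0.008289, 0.014936)
  [+6]  conj(Y_{8,6})(Ω₁) = (0.006045, 0.013108) ; Y_{8,6}(Ω₂) = (0.048406, -0.099591) ; Δ = (0.001598, 0.000033)
  [+7]  conj(Y_{8,7})(Ω₁) = (-0.000572, -0.002316) ; Y_{8,7}(Ω₂) = (0.021486, 0.021668) ; Δ = (0.000038, -0.000062)
  [+8]  conj(Y_{8,8})(Ω₁) = (0.000013, 0.000248) ; Y_{8,8}(Ω₂) = (-0.004692, 0.002232) ; Δ = (-0.000001, -0.000001)
Σ over m = (-0.485822, 0.000000); ×(4π/17) → (-0.359119, 0.000000). Real part: -0.359119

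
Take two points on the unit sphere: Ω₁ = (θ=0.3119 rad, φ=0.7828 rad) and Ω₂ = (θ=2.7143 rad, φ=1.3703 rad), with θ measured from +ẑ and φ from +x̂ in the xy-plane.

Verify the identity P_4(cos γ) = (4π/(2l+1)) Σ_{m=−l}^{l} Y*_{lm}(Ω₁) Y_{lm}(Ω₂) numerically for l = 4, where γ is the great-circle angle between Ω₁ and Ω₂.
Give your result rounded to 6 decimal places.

Summing Y*_{l m}(θ₁,φ₁)·Y_{l m}(θ₂,φ₂) over m ∈ [−4, 4]; prefactor 4π/(2·4+1) = 1.396263:
  [-4]  conj(Y_{4,-4})(Ω₁) = -0.00392 + 0.00004j ; Y_{4,-4}(Ω₂) = 0.00907 + 0.00938j ; Δ = -0.00004 - 0.00004j
  [-3]  conj(Y_{4,-3})(Ω₁) = -0.02415 + 0.02453j ; Y_{4,-3}(Ω₂) = 0.04588 - 0.06684j ; Δ = 0.00053 + 0.00274j
  [-2]  conj(Y_{4,-2})(Ω₁) = 0.00087 + 0.16824j ; Y_{4,-2}(Ω₂) = -0.25377 - 0.10759j ; Δ = 0.01788 - 0.04279j
  [-1]  conj(Y_{4,-1})(Ω₁) = 0.32725 + 0.32555j ; Y_{4,-1}(Ω₂) = -0.09942 + 0.48921j ; Δ = -0.19180 + 0.12773j
  [+0]  conj(Y_{4,0})(Ω₁) = 0.48065 + 0.00000j ; Y_{4,0}(Ω₂) = 0.22880 + 0.00000j ; Δ = 0.10997 + 0.00000j
  [+1]  conj(Y_{4,1})(Ω₁) = -0.32725 + 0.32555j ; Y_{4,1}(Ω₂) = 0.09942 + 0.48921j ; Δ = -0.19180 - 0.12773j
  [+2]  conj(Y_{4,2})(Ω₁) = 0.00087 - 0.16824j ; Y_{4,2}(Ω₂) = -0.25377 + 0.10759j ; Δ = 0.01788 + 0.04279j
  [+3]  conj(Y_{4,3})(Ω₁) = 0.02415 + 0.02453j ; Y_{4,3}(Ω₂) = -0.04588 - 0.06684j ; Δ = 0.00053 - 0.00274j
  [+4]  conj(Y_{4,4})(Ω₁) = -0.00392 - 0.00004j ; Y_{4,4}(Ω₂) = 0.00907 - 0.00938j ; Δ = -0.00004 + 0.00004j
Σ over m = -0.23687 - 0.00000j; ×(4π/9) → -0.33074 - 0.00000j. Real part: -0.330739

-0.330739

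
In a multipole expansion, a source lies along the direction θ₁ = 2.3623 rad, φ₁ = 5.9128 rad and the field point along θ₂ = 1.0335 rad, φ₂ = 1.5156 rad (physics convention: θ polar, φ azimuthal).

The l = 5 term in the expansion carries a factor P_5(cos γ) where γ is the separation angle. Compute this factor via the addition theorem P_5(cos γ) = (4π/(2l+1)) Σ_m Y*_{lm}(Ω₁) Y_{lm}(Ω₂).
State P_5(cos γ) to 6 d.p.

0.031328

Term-by-term m-sum for l=5 (normalisation 4π/11 = 1.142397):
  m=-5: -0.02207 - 0.07644j × 0.05918 - 0.20898j = -0.01728 + 0.00009j  (running Σ = -0.01728 + 0.00009j)
  m=-4: -0.02270 + 0.25369j × 0.39925 + 0.08961j = -0.03180 + 0.09925j  (running Σ = -0.04908 + 0.09934j)
  m=-3: 0.18937 - 0.38256j × -0.04908 + 0.29371j = 0.10307 + 0.07440j  (running Σ = 0.05399 + 0.17374j)
  m=-2: -0.22776 + 0.20829j × 0.13625 + 0.01510j = -0.03418 + 0.02494j  (running Σ = 0.01981 + 0.19868j)
  m=-1: -0.14824 + 0.05756j × -0.01862 + 0.33692j = -0.01663 - 0.05101j  (running Σ = 0.00318 + 0.14766j)
  m=0: 0.35696 + 0.00000j × 0.05903 + 0.00000j = 0.02107 + 0.00000j  (running Σ = 0.02425 + 0.14766j)
  m=1: 0.14824 + 0.05756j × 0.01862 + 0.33692j = -0.01663 + 0.05101j  (running Σ = 0.00761 + 0.19868j)
  m=2: -0.22776 - 0.20829j × 0.13625 - 0.01510j = -0.03418 - 0.02494j  (running Σ = -0.02657 + 0.17374j)
  m=3: -0.18937 - 0.38256j × 0.04908 + 0.29371j = 0.10307 - 0.07440j  (running Σ = 0.07650 + 0.09934j)
  m=4: -0.02270 - 0.25369j × 0.39925 - 0.08961j = -0.03180 - 0.09925j  (running Σ = 0.04470 + 0.00009j)
  m=5: 0.02207 - 0.07644j × -0.05918 - 0.20898j = -0.01728 - 0.00009j  (running Σ = 0.02742 - 0.00000j)
Accumulated sum 0.02742 - 0.00000j; after 4π/(2l+1) scaling, 0.03133 - 0.00000j ⇒ P_5 = 0.031328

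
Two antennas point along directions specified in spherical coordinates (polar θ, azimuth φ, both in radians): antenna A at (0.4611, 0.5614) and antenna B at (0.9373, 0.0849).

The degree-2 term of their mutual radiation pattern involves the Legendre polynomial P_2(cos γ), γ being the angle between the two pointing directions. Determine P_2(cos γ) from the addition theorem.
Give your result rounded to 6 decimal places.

Summing Y*_{l m}(θ₁,φ₁)·Y_{l m}(θ₂,φ₂) over m ∈ [−2, 2]; prefactor 4π/(2·2+1) = 2.513274:
  term(m=-2) = (0.011114, 0.015641)   from Y*(Ω₁)=(0.033123, 0.068923), Y(Ω₂)=(0.247306, -0.042401)
  term(m=-1) = (0.100824, 0.052042)   from Y*(Ω₁)=(0.260585, 0.163882), Y(Ω₂)=(0.367257, -0.031255)
  term(m=+0) = (0.007171, 0.000000)   from Y*(Ω₁)=(0.443473, -0.000000), Y(Ω₂)=(0.016171, 0.000000)
  term(m=+1) = (0.100824, -0.052042)   from Y*(Ω₁)=(-0.260585, 0.163882), Y(Ω₂)=(-0.367257, -0.031255)
  term(m=+2) = (0.011114, -0.015641)   from Y*(Ω₁)=(0.033123, -0.068923), Y(Ω₂)=(0.247306, 0.042401)
Accumulated sum (0.231047, -0.000000); after 4π/(2l+1) scaling, (0.580685, -0.000000) ⇒ P_2 = 0.580685

0.580685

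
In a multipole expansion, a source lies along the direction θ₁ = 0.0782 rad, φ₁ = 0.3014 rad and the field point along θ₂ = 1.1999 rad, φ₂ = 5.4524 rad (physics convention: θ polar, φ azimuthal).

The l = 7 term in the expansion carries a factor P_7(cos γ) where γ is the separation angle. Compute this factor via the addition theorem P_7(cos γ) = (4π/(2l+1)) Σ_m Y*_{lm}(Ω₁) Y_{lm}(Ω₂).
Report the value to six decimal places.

-0.033721

Term-by-term m-sum for l=7 (normalisation 4π/15 = 0.837758):
  m=-7: (-0.000000, 0.000000) × (0.272639, -0.137699) = (-0.000000, 0.000000)  (running Σ = (-0.000000, 0.000000))
  m=-6: (-0.000000, 0.000000) × (0.119543, -0.428070) = (0.000000, 0.000000)  (running Σ = (0.000000, 0.000000))
  m=-5: (0.000001, 0.000013) × (-0.096777, -0.154890) = (0.000002, -0.000001)  (running Σ = (0.000002, -0.000001))
  m=-4: (0.000097, 0.000252) × (0.255068, 0.046823) = (0.000013, 0.000069)  (running Σ = (0.000015, 0.000068))
  m=-3: (0.002565, 0.003261) × (0.228476, -0.173414) = (0.001152, 0.000300)  (running Σ = (0.001166, 0.000368))
  m=-2: (0.036801, 0.025328) × (-0.013472, 0.148010) = (-0.004245, 0.005106)  (running Σ = (-0.003078, 0.005473))
  m=-1: (0.292533, 0.090940) × (0.207324, 0.227053) = (0.040001, 0.085275)  (running Σ = (0.036923, 0.090748))
  m=0: (1.000972, -0.000000) × (-0.113986, 0.000000) = (-0.114097, 0.000000)  (running Σ = (-0.077174, 0.090748))
  m=1: (-0.292533, 0.090940) × (-0.207324, 0.227053) = (0.040001, -0.085275)  (running Σ = (-0.037173, 0.005473))
  m=2: (0.036801, -0.025328) × (-0.013472, -0.148010) = (-0.004245, -0.005106)  (running Σ = (-0.041418, 0.000368))
  m=3: (-0.002565, 0.003261) × (-0.228476, -0.173414) = (0.001152, -0.000300)  (running Σ = (-0.040266, 0.000068))
  m=4: (0.000097, -0.000252) × (0.255068, -0.046823) = (0.000013, -0.000069)  (running Σ = (-0.040253, -0.000001))
  m=5: (-0.000001, 0.000013) × (0.096777, -0.154890) = (0.000002, 0.000001)  (running Σ = (-0.040251, 0.000000))
  m=6: (-0.000000, -0.000000) × (0.119543, 0.428070) = (0.000000, -0.000000)  (running Σ = (-0.040251, 0.000000))
  m=7: (0.000000, 0.000000) × (-0.272639, -0.137699) = (-0.000000, -0.000000)  (running Σ = (-0.040251, -0.000000))
Total Σ_m = (-0.040251, -0.000000). Multiply by 0.837758: (-0.033721, -0.000000). P_7(cos γ) = -0.033721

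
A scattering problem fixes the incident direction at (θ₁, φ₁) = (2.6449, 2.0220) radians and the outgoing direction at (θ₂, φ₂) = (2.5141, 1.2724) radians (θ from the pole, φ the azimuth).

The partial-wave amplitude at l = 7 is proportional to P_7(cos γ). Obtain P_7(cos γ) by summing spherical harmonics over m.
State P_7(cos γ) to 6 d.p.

-0.293034

Summing Y*_{l m}(θ₁,φ₁)·Y_{l m}(θ₂,φ₂) over m ∈ [−7, 7]; prefactor 4π/(2·7+1) = 0.837758:
  [-7]  conj(Y_{7,-7})(Ω₁) = -0.000047+0.002789i ; Y_{7,-7}(Ω₂) = -0.010447-0.005954i ; Δ = +0.000017-0.000029i
  [-6]  conj(Y_{7,-6})(Ω₁) = -0.017470+0.008105i ; Y_{7,-6}(Ω₂) = -0.013512+0.060545i ; Δ = -0.000255-0.001167i
  [-5]  conj(Y_{7,-5})(Ω₁) = -0.063160-0.051623i ; Y_{7,-5}(Ω₂) = +0.191869-0.015153i ; Δ = -0.012901-0.008948i
  [-4]  conj(Y_{7,-4})(Ω₁) = +0.054370-0.228074i ; Y_{7,-4}(Ω₂) = -0.143486-0.362172i ; Δ = -0.090403+0.013034i
  [-3]  conj(Y_{7,-3})(Ω₁) = +0.437402-0.096520i ; Y_{7,-3}(Ω₂) = -0.369636+0.296234i ; Δ = -0.133087+0.165251i
  [-2]  conj(Y_{7,-2})(Ω₁) = +0.298260+0.377719i ; Y_{7,-2}(Ω₂) = +0.156122+0.106075i ; Δ = +0.006498+0.090608i
  [-1]  conj(Y_{7,-1})(Ω₁) = -0.022814+0.047085i ; Y_{7,-1}(Ω₂) = -0.092357+0.300271i ; Δ = -0.012031-0.011199i
  [+0]  conj(Y_{7,0})(Ω₁) = +0.446810-0.000000i ; Y_{7,0}(Ω₂) = +0.301111+0.000000i ; Δ = +0.134539+0.000000i
  [+1]  conj(Y_{7,1})(Ω₁) = +0.022814+0.047085i ; Y_{7,1}(Ω₂) = +0.092357+0.300271i ; Δ = -0.012031+0.011199i
  [+2]  conj(Y_{7,2})(Ω₁) = +0.298260-0.377719i ; Y_{7,2}(Ω₂) = +0.156122-0.106075i ; Δ = +0.006498-0.090608i
  [+3]  conj(Y_{7,3})(Ω₁) = -0.437402-0.096520i ; Y_{7,3}(Ω₂) = +0.369636+0.296234i ; Δ = -0.133087-0.165251i
  [+4]  conj(Y_{7,4})(Ω₁) = +0.054370+0.228074i ; Y_{7,4}(Ω₂) = -0.143486+0.362172i ; Δ = -0.090403-0.013034i
  [+5]  conj(Y_{7,5})(Ω₁) = +0.063160-0.051623i ; Y_{7,5}(Ω₂) = -0.191869-0.015153i ; Δ = -0.012901+0.008948i
  [+6]  conj(Y_{7,6})(Ω₁) = -0.017470-0.008105i ; Y_{7,6}(Ω₂) = -0.013512-0.060545i ; Δ = -0.000255+0.001167i
  [+7]  conj(Y_{7,7})(Ω₁) = +0.000047+0.002789i ; Y_{7,7}(Ω₂) = +0.010447-0.005954i ; Δ = +0.000017+0.000029i
Total Σ_m = -0.349783+0.000000i. Multiply by 0.837758: -0.293034+0.000000i. P_7(cos γ) = -0.293034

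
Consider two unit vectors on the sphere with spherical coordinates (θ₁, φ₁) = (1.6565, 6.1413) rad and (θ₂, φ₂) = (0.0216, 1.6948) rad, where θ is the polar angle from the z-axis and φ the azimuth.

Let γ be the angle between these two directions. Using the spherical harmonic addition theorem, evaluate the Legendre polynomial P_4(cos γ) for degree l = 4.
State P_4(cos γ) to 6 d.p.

Expand P_4 via completeness: Σ_{m} conj(Y_{4,m}) at Ω₁ times Y_{4,m} at Ω₂ —
  term(m=-4) = (0.000000, -0.000000)   from Y*(Ω₁)=(0.367706, -0.234415), Y(Ω₂)=(0.000000, -0.000000)
  term(m=-3) = (-0.000001, -0.000001)   from Y*(Ω₁)=(-0.096511, 0.043755), Y(Ω₂)=(0.000005, 0.000012)
  term(m=-2) = (0.000254, -0.000149)   from Y*(Ω₁)=(-0.302441, 0.088204), Y(Ω₂)=(-0.000907, 0.000230)
  term(m=-1) = (-0.001276, -0.004687)   from Y*(Ω₁)=(0.117776, -0.016824), Y(Ω₂)=(-0.005050, -0.040515)
  term(m=+0) = (0.248483, 0.000000)   from Y*(Ω₁)=(0.294302, -0.000000), Y(Ω₂)=(0.844311, 0.000000)
  term(m=+1) = (-0.001276, 0.004687)   from Y*(Ω₁)=(-0.117776, -0.016824), Y(Ω₂)=(0.005050, -0.040515)
  term(m=+2) = (0.000254, 0.000149)   from Y*(Ω₁)=(-0.302441, -0.088204), Y(Ω₂)=(-0.000907, -0.000230)
  term(m=+3) = (-0.000001, 0.000001)   from Y*(Ω₁)=(0.096511, 0.043755), Y(Ω₂)=(-0.000005, 0.000012)
  term(m=+4) = (0.000000, 0.000000)   from Y*(Ω₁)=(0.367706, 0.234415), Y(Ω₂)=(0.000000, 0.000000)
Σ over m = (0.246436, -0.000000); ×(4π/9) → (0.344090, -0.000000). Real part: 0.344090

0.344090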